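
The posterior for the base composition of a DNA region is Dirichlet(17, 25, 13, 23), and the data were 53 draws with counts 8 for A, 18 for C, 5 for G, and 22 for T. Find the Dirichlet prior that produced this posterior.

For a Dirichlet(α) prior with multinomial counts c, the posterior is Dirichlet(α + c) componentwise.
Subtract each count from the matching posterior parameter: 17−8=9, 25−18=7, 13−5=8, 23−22=1.

Dirichlet(9, 7, 8, 1)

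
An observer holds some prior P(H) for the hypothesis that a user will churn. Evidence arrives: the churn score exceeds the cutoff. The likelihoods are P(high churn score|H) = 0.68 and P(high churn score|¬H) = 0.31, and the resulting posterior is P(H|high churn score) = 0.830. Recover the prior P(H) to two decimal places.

P(H) = 0.69

In odds form, posterior odds = prior odds × likelihood ratio, so prior odds = posterior odds ÷ LR.
Posterior odds = 0.830/(1−0.830) = 4.8824. LR = 0.68/0.31 = 2.1935.
Prior odds = 4.8824/2.1935 = 2.2258, so P(H) = 2.2258/(1+2.2258) ≈ 0.69.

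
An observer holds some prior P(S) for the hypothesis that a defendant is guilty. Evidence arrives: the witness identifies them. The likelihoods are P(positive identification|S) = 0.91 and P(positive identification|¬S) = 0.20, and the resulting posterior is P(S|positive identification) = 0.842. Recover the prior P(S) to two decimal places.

In odds form, posterior odds = prior odds × likelihood ratio, so prior odds = posterior odds ÷ LR.
Posterior odds = 0.842/(1−0.842) = 5.3291. LR = 0.91/0.20 = 4.5500.
Prior odds = 5.3291/4.5500 = 1.1712, so P(S) = 1.1712/(1+1.1712) ≈ 0.54.

P(S) = 0.54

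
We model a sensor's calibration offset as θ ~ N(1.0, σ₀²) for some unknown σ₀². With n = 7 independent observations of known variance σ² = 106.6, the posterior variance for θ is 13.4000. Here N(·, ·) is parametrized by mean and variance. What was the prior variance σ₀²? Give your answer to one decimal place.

σ₀² = 111.6

Posterior precision equals prior precision plus data precision: 1/σ_n² = 1/σ₀² + n/σ².
So 1/σ₀² = 1/13.4000 − 7/106.6 = 0.074627 − 0.065666 = 0.008961.
Hence σ₀² = 1/0.008961 ≈ 111.6.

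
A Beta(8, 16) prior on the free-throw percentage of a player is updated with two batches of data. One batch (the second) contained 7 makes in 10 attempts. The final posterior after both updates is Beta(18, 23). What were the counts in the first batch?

3 makes and 4 misses

Sequential conjugate updates are equivalent to a single update on the pooled data, so total successes = posterior α − prior α and total failures = posterior β − prior β.
Total across both batches: 18−8=10 makes, 23−16=7 misses.
Subtract the second batch: 10−7=3 makes and 7−3=4 misses.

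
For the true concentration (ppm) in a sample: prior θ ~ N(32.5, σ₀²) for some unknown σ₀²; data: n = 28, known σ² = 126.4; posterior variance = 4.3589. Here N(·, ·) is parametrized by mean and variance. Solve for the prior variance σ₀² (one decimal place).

For the Normal–Normal model with known σ², precisions add: τ_n = τ₀ + n/σ².
So 1/σ₀² = 1/4.3589 − 28/126.4 = 0.229416 − 0.221519 = 0.007897.
Hence σ₀² = 1/0.007897 ≈ 126.6.

σ₀² = 126.6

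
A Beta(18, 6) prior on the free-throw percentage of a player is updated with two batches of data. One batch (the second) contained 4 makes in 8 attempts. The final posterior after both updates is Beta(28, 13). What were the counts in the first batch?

6 makes and 3 misses

Because Beta–binomial updating is additive in the counts, the combined data contributed (α_post−α_prior, β_post−β_prior) successes and failures.
Total across both batches: 28−18=10 makes, 13−6=7 misses.
Subtract the second batch: 10−4=6 makes and 7−4=3 misses.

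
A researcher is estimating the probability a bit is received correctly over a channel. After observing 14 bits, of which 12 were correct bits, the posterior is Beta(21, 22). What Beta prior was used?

Beta(9, 20)

Beta is conjugate to the binomial likelihood: posterior = Beta(α+s, β+f).
Subtract the data counts: 21−12=9, 22−2=20.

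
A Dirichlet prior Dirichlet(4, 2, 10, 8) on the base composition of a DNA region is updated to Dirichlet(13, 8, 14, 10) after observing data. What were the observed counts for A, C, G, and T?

counts (9, 6, 4, 2)

For a Dirichlet(α) prior with multinomial counts c, the posterior is Dirichlet(α + c) componentwise.
Counts are posterior − prior componentwise: 13−4=9, 8−2=6, 14−10=4, 10−8=2.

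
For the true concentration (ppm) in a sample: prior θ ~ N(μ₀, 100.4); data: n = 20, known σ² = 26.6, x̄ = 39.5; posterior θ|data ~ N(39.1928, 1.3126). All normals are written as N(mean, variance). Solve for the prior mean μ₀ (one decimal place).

μ₀ = 16.0

The posterior mean is a precision-weighted average: μ_n = (τ₀μ₀ + τ_data·x̄)/(τ₀+τ_data), with τ₀=1/σ₀² and τ_data=n/σ².
Here τ₀ = 1/100.4 = 0.009960 and τ_data = 20/26.6 = 0.751880, so τ_n = 0.761840.
Rearranging for μ₀: μ₀ = (μ_n·τ_n − τ_data·x̄)/τ₀ = (39.1928·0.761840 − 0.751880·39.5) / 0.009960 = 0.159383/0.009960 ≈ 16.0.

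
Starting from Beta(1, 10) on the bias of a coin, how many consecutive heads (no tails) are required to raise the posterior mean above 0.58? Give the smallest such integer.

k = 13

After k heads and 0 tails the posterior is Beta(1+k, 10), with mean (1+k)/(1+10+k).
Set (1+k)/(11+k) > 0.58 and solve: k > (0.58·11 − 1)/(1 − 0.58) = 12.810.
The smallest integer exceeding 12.810 is 13, and checking k=13: (14)/(24) = 0.5833 > 0.58.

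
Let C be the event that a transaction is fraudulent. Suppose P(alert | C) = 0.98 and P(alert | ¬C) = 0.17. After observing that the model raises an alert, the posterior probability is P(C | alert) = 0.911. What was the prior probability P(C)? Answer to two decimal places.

P(C) = 0.64

Bayes' rule in odds form gives O(C|E) = O(C)·[P(E|C)/P(E|¬C)], hence O(C) = O(C|E)/LR.
Posterior odds = 0.911/(1−0.911) = 10.2360. LR = 0.98/0.17 = 5.7647.
Prior odds = 10.2360/5.7647 = 1.7756, so P(C) = 1.7756/(1+1.7756) ≈ 0.64.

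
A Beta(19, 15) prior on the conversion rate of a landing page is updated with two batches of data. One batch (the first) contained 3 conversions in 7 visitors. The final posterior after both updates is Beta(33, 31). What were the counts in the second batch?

11 conversions and 12 bounces

Because Beta–binomial updating is additive in the counts, the combined data contributed (α_post−α_prior, β_post−β_prior) successes and failures.
Total across both batches: 33−19=14 conversions, 31−15=16 bounces.
Subtract the first batch: 14−3=11 conversions and 16−4=12 bounces.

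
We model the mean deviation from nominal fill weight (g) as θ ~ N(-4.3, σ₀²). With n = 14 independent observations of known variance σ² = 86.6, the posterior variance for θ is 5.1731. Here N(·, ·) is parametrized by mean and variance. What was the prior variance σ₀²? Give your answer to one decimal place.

σ₀² = 31.6

Posterior precision equals prior precision plus data precision: 1/σ_n² = 1/σ₀² + n/σ².
So 1/σ₀² = 1/5.1731 − 14/86.6 = 0.193308 − 0.161663 = 0.031645.
Hence σ₀² = 1/0.031645 ≈ 31.6.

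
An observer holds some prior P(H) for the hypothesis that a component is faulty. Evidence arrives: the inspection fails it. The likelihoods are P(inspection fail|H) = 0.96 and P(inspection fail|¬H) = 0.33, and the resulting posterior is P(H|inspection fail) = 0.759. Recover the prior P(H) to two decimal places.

In odds form, posterior odds = prior odds × likelihood ratio, so prior odds = posterior odds ÷ LR.
Posterior odds = 0.759/(1−0.759) = 3.1494. LR = 0.96/0.33 = 2.9091.
Prior odds = 3.1494/2.9091 = 1.0826, so P(H) = 1.0826/(1+1.0826) ≈ 0.52.

P(H) = 0.52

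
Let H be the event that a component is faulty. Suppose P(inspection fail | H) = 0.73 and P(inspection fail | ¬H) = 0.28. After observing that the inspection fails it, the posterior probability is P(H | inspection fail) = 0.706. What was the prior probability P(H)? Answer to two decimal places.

P(H) = 0.48

In odds form, posterior odds = prior odds × likelihood ratio, so prior odds = posterior odds ÷ LR.
Posterior odds = 0.706/(1−0.706) = 2.4014. LR = 0.73/0.28 = 2.6071.
Prior odds = 2.4014/2.6071 = 0.9211, so P(H) = 0.9211/(1+0.9211) ≈ 0.48.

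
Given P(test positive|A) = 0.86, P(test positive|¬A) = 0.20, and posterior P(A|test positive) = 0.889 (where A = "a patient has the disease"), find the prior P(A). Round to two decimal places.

P(A) = 0.65

In odds form, posterior odds = prior odds × likelihood ratio, so prior odds = posterior odds ÷ LR.
Posterior odds = 0.889/(1−0.889) = 8.0090. LR = 0.86/0.20 = 4.3000.
Prior odds = 8.0090/4.3000 = 1.8626, so P(A) = 1.8626/(1+1.8626) ≈ 0.65.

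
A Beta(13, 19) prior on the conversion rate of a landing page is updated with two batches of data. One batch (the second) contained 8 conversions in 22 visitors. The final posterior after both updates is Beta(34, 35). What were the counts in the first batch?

13 conversions and 2 bounces

Sequential conjugate updates are equivalent to a single update on the pooled data, so total successes = posterior α − prior α and total failures = posterior β − prior β.
Total across both batches: 34−13=21 conversions, 35−19=16 bounces.
Subtract the second batch: 21−8=13 conversions and 16−14=2 bounces.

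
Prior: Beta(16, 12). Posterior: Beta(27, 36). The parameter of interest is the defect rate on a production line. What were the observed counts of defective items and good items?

11 defective items and 24 good items

A Beta(a, b) prior with s successes and f failures in binomial data gives a Beta(a+s, b+f) posterior.
So s = 27 − 16 = 11 and f = 36 − 12 = 24.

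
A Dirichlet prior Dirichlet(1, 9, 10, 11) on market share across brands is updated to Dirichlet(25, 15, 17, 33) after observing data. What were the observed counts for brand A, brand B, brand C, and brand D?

counts (24, 6, 7, 22)

For a Dirichlet(α) prior with multinomial counts c, the posterior is Dirichlet(α + c) componentwise.
Counts are posterior − prior componentwise: 25−1=24, 15−9=6, 17−10=7, 33−11=22.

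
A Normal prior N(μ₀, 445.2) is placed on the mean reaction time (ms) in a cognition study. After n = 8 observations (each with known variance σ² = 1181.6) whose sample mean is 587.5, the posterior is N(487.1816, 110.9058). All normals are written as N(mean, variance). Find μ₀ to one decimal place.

μ₀ = 184.8

The posterior mean is a precision-weighted average: μ_n = (τ₀μ₀ + τ_data·x̄)/(τ₀+τ_data), with τ₀=1/σ₀² and τ_data=n/σ².
Here τ₀ = 1/445.2 = 0.002246 and τ_data = 8/1181.6 = 0.006770, so τ_n = 0.009016.
Rearranging for μ₀: μ₀ = (μ_n·τ_n − τ_data·x̄)/τ₀ = (487.1816·0.009016 − 0.006770·587.5) / 0.002246 = 0.415054/0.002246 ≈ 184.8.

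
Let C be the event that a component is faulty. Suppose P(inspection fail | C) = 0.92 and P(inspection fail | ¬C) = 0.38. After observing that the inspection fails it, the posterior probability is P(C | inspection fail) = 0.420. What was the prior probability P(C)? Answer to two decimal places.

P(C) = 0.23

In odds form, posterior odds = prior odds × likelihood ratio, so prior odds = posterior odds ÷ LR.
Posterior odds = 0.420/(1−0.420) = 0.7241. LR = 0.92/0.38 = 2.4211.
Prior odds = 0.7241/2.4211 = 0.2991, so P(C) = 0.2991/(1+0.2991) ≈ 0.23.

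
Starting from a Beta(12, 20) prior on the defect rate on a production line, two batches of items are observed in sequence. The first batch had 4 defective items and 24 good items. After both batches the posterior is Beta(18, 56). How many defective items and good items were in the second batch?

2 defective items and 12 good items

Sequential conjugate updates are equivalent to a single update on the pooled data, so total successes = posterior α − prior α and total failures = posterior β − prior β.
Total across both batches: 18−12=6 defective items, 56−20=36 good items.
Subtract the first batch: 6−4=2 defective items and 36−24=12 good items.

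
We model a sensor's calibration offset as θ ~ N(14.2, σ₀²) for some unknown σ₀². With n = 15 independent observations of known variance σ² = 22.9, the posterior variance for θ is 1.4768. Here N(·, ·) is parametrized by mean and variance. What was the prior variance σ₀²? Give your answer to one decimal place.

Posterior precision equals prior precision plus data precision: 1/σ_n² = 1/σ₀² + n/σ².
So 1/σ₀² = 1/1.4768 − 15/22.9 = 0.677140 − 0.655022 = 0.022118.
Hence σ₀² = 1/0.022118 ≈ 45.2.

σ₀² = 45.2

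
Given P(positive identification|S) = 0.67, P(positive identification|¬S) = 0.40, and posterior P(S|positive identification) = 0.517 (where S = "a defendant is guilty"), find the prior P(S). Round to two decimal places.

P(S) = 0.39

Bayes' rule in odds form gives O(S|E) = O(S)·[P(E|S)/P(E|¬S)], hence O(S) = O(S|E)/LR.
Posterior odds = 0.517/(1−0.517) = 1.0704. LR = 0.67/0.40 = 1.6750.
Prior odds = 1.0704/1.6750 = 0.6390, so P(S) = 0.6390/(1+0.6390) ≈ 0.39.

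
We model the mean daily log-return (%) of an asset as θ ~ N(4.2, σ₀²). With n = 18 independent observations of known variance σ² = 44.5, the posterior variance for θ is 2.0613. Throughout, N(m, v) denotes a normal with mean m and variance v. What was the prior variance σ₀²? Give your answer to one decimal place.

σ₀² = 12.4

Posterior precision equals prior precision plus data precision: 1/σ_n² = 1/σ₀² + n/σ².
So 1/σ₀² = 1/2.0613 − 18/44.5 = 0.485131 − 0.404494 = 0.080637.
Hence σ₀² = 1/0.080637 ≈ 12.4.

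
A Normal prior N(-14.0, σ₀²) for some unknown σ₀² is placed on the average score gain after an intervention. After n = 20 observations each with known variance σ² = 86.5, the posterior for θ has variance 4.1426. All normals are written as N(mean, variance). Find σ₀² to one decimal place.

σ₀² = 98.2

Posterior precision equals prior precision plus data precision: 1/σ_n² = 1/σ₀² + n/σ².
So 1/σ₀² = 1/4.1426 − 20/86.5 = 0.241394 − 0.231214 = 0.010180.
Hence σ₀² = 1/0.010180 ≈ 98.2.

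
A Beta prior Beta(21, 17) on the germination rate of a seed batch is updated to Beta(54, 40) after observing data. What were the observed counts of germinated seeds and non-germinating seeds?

33 germinated seeds and 23 non-germinating seeds

Beta is conjugate to the binomial likelihood: posterior = Beta(α+s, β+f).
So s = 54 − 21 = 33 and f = 40 − 17 = 23.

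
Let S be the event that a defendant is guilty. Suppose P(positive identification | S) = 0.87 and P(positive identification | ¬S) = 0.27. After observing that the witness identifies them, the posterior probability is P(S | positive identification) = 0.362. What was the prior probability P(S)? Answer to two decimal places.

In odds form, posterior odds = prior odds × likelihood ratio, so prior odds = posterior odds ÷ LR.
Posterior odds = 0.362/(1−0.362) = 0.5674. LR = 0.87/0.27 = 3.2222.
Prior odds = 0.5674/3.2222 = 0.1761, so P(S) = 0.1761/(1+0.1761) ≈ 0.15.

P(S) = 0.15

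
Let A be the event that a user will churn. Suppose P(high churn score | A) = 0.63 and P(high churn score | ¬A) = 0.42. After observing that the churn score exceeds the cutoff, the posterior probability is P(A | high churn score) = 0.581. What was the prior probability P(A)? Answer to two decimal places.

In odds form, posterior odds = prior odds × likelihood ratio, so prior odds = posterior odds ÷ LR.
Posterior odds = 0.581/(1−0.581) = 1.3866. LR = 0.63/0.42 = 1.5000.
Prior odds = 1.3866/1.5000 = 0.9244, so P(A) = 0.9244/(1+0.9244) ≈ 0.48.

P(A) = 0.48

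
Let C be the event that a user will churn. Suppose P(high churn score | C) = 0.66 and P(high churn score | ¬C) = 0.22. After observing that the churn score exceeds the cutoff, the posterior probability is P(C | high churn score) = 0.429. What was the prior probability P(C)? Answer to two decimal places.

In odds form, posterior odds = prior odds × likelihood ratio, so prior odds = posterior odds ÷ LR.
Posterior odds = 0.429/(1−0.429) = 0.7513. LR = 0.66/0.22 = 3.0000.
Prior odds = 0.7513/3.0000 = 0.2504, so P(C) = 0.2504/(1+0.2504) ≈ 0.20.

P(C) = 0.20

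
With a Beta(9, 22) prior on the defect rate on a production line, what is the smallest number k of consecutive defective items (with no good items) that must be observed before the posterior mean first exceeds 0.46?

k = 10

After k defective items and 0 good items the posterior is Beta(9+k, 22), with mean (9+k)/(9+22+k).
Set (9+k)/(31+k) > 0.46 and solve: k > (0.46·31 − 9)/(1 − 0.46) = 9.741.
The smallest integer exceeding 9.741 is 10.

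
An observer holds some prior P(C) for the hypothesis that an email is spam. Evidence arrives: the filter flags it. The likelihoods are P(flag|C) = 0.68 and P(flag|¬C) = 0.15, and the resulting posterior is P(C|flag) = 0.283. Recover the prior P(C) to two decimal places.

P(C) = 0.08

Bayes' rule in odds form gives O(C|E) = O(C)·[P(E|C)/P(E|¬C)], hence O(C) = O(C|E)/LR.
Posterior odds = 0.283/(1−0.283) = 0.3947. LR = 0.68/0.15 = 4.5333.
Prior odds = 0.3947/4.5333 = 0.0871, so P(C) = 0.0871/(1+0.0871) ≈ 0.08.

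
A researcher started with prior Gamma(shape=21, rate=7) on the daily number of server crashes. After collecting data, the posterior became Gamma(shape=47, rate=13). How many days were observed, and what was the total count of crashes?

Gamma–Poisson conjugacy: posterior shape = α + Σxᵢ, posterior rate = β + n.
Matching: Σxᵢ = 47 − 21 = 26 and n = 13 − 7 = 6.

n = 6 days with total 26 crashes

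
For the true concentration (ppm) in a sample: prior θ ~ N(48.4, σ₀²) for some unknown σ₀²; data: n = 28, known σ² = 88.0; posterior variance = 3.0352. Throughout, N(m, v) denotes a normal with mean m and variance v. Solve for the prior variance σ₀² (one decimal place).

σ₀² = 88.6

Posterior precision equals prior precision plus data precision: 1/σ_n² = 1/σ₀² + n/σ².
So 1/σ₀² = 1/3.0352 − 28/88.0 = 0.329468 − 0.318182 = 0.011286.
Hence σ₀² = 1/0.011286 ≈ 88.6.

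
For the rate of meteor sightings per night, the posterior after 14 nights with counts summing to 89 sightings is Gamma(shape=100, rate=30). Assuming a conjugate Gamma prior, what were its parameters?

A Gamma(α, β) prior (rate parametrization) on a Poisson rate with n observations summing to S gives posterior Gamma(α+S, β+n).
So α = 100 − 89 = 11 and β = 30 − 14 = 16.

Gamma(shape=11, rate=16)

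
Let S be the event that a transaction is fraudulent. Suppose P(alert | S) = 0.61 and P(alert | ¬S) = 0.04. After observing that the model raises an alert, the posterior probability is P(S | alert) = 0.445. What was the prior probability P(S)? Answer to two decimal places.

In odds form, posterior odds = prior odds × likelihood ratio, so prior odds = posterior odds ÷ LR.
Posterior odds = 0.445/(1−0.445) = 0.8018. LR = 0.61/0.04 = 15.2500.
Prior odds = 0.8018/15.2500 = 0.0526, so P(S) = 0.0526/(1+0.0526) ≈ 0.05.

P(S) = 0.05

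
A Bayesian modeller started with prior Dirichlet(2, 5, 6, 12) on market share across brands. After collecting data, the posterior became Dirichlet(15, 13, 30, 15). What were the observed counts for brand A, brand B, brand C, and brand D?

For a Dirichlet(α) prior with multinomial counts c, the posterior is Dirichlet(α + c) componentwise.
Counts are posterior − prior componentwise: 15−2=13, 13−5=8, 30−6=24, 15−12=3.

counts (13, 8, 24, 3)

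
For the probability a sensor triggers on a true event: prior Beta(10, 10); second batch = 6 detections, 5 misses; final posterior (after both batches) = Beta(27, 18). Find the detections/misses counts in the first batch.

Because Beta–binomial updating is additive in the counts, the combined data contributed (α_post−α_prior, β_post−β_prior) successes and failures.
Total across both batches: 27−10=17 detections, 18−10=8 misses.
Subtract the second batch: 17−6=11 detections and 8−5=3 misses.

11 detections and 3 misses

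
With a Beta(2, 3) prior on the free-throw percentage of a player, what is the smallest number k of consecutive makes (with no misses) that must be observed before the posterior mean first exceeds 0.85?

After k makes and 0 misses the posterior is Beta(2+k, 3), with mean (2+k)/(2+3+k).
Set (2+k)/(5+k) > 0.85 and solve: k > (0.85·5 − 2)/(1 − 0.85) = 15.000.
The smallest integer exceeding 15.000 is 16, and checking k=16: (18)/(21) = 0.8571 > 0.85.

k = 16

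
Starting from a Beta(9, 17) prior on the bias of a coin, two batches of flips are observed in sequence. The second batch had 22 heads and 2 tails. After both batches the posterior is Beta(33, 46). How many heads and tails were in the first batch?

Because Beta–binomial updating is additive in the counts, the combined data contributed (α_post−α_prior, β_post−β_prior) successes and failures.
Total across both batches: 33−9=24 heads, 46−17=29 tails.
Subtract the second batch: 24−22=2 heads and 29−2=27 tails.

2 heads and 27 tails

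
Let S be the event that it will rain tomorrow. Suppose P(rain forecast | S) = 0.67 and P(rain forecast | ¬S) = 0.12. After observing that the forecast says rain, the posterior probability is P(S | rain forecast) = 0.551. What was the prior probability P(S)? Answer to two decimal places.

P(S) = 0.18

In odds form, posterior odds = prior odds × likelihood ratio, so prior odds = posterior odds ÷ LR.
Posterior odds = 0.551/(1−0.551) = 1.2272. LR = 0.67/0.12 = 5.5833.
Prior odds = 1.2272/5.5833 = 0.2198, so P(S) = 0.2198/(1+0.2198) ≈ 0.18.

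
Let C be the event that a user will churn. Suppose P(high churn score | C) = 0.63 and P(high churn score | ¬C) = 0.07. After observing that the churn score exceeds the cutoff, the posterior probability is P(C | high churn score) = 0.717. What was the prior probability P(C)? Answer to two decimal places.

P(C) = 0.22

Bayes' rule in odds form gives O(C|E) = O(C)·[P(E|C)/P(E|¬C)], hence O(C) = O(C|E)/LR.
Posterior odds = 0.717/(1−0.717) = 2.5336. LR = 0.63/0.07 = 9.0000.
Prior odds = 2.5336/9.0000 = 0.2815, so P(C) = 0.2815/(1+0.2815) ≈ 0.22.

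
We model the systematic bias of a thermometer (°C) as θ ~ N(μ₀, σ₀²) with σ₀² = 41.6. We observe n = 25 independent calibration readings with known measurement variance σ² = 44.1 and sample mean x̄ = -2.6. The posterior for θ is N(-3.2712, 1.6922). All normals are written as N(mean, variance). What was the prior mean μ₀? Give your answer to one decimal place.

μ₀ = -19.1

The posterior mean is a precision-weighted average: μ_n = (τ₀μ₀ + τ_data·x̄)/(τ₀+τ_data), with τ₀=1/σ₀² and τ_data=n/σ².
Here τ₀ = 1/41.6 = 0.024038 and τ_data = 25/44.1 = 0.566893, so τ_n = 0.590931.
Rearranging for μ₀: μ₀ = (μ_n·τ_n − τ_data·x̄)/τ₀ = (-3.2712·0.590931 − 0.566893·-2.6) / 0.024038 = -0.459132/0.024038 ≈ -19.1.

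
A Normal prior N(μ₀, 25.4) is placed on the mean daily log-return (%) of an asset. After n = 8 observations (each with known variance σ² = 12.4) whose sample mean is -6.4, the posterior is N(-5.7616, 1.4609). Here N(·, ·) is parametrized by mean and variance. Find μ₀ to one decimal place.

The posterior mean is a precision-weighted average: μ_n = (τ₀μ₀ + τ_data·x̄)/(τ₀+τ_data), with τ₀=1/σ₀² and τ_data=n/σ².
Here τ₀ = 1/25.4 = 0.039370 and τ_data = 8/12.4 = 0.645161, so τ_n = 0.684531.
Rearranging for μ₀: μ₀ = (μ_n·τ_n − τ_data·x̄)/τ₀ = (-5.7616·0.684531 − 0.645161·-6.4) / 0.039370 = 0.185037/0.039370 ≈ 4.7.

μ₀ = 4.7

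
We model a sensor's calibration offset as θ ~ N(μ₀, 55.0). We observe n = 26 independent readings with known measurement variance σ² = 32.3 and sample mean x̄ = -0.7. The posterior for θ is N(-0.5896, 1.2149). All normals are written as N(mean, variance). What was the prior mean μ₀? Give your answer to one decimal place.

μ₀ = 4.3

The posterior mean is a precision-weighted average: μ_n = (τ₀μ₀ + τ_data·x̄)/(τ₀+τ_data), with τ₀=1/σ₀² and τ_data=n/σ².
Here τ₀ = 1/55.0 = 0.018182 and τ_data = 26/32.3 = 0.804954, so τ_n = 0.823136.
Rearranging for μ₀: μ₀ = (μ_n·τ_n − τ_data·x̄)/τ₀ = (-0.5896·0.823136 − 0.804954·-0.7) / 0.018182 = 0.078147/0.018182 ≈ 4.3.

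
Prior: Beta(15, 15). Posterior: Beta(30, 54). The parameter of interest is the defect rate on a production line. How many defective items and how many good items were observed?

15 defective items and 39 good items

A Beta(a, b) prior with s successes and f failures in binomial data gives a Beta(a+s, b+f) posterior.
So s = 30 − 15 = 15 and f = 54 − 15 = 39.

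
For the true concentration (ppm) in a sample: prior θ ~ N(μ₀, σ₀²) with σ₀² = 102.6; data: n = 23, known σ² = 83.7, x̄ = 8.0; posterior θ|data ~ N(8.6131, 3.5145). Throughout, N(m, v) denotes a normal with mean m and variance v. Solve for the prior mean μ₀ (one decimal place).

With known observation variance, the Normal–Normal posterior has precision τ_n = τ₀ + n/σ² and mean μ_n = (τ₀μ₀ + (n/σ²)x̄)/τ_n.
Here τ₀ = 1/102.6 = 0.009747 and τ_data = 23/83.7 = 0.274791, so τ_n = 0.284538.
Rearranging for μ₀: μ₀ = (μ_n·τ_n − τ_data·x̄)/τ₀ = (8.6131·0.284538 − 0.274791·8.0) / 0.009747 = 0.252426/0.009747 ≈ 25.9.

μ₀ = 25.9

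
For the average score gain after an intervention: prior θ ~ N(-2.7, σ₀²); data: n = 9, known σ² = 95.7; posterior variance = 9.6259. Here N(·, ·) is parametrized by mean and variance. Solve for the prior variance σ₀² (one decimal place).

σ₀² = 101.6

For the Normal–Normal model with known σ², precisions add: τ_n = τ₀ + n/σ².
So 1/σ₀² = 1/9.6259 − 9/95.7 = 0.103886 − 0.094044 = 0.009842.
Hence σ₀² = 1/0.009842 ≈ 101.6.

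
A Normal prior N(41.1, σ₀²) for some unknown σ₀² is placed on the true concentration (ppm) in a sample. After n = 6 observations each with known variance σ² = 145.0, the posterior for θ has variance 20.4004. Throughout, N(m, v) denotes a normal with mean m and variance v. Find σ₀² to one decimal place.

For the Normal–Normal model with known σ², precisions add: τ_n = τ₀ + n/σ².
So 1/σ₀² = 1/20.4004 − 6/145.0 = 0.049019 − 0.041379 = 0.007640.
Hence σ₀² = 1/0.007640 ≈ 130.9.

σ₀² = 130.9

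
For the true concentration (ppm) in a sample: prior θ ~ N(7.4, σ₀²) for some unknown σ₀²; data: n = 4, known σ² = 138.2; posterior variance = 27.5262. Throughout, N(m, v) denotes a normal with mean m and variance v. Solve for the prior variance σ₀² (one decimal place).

σ₀² = 135.4

Posterior precision equals prior precision plus data precision: 1/σ_n² = 1/σ₀² + n/σ².
So 1/σ₀² = 1/27.5262 − 4/138.2 = 0.036329 − 0.028944 = 0.007385.
Hence σ₀² = 1/0.007385 ≈ 135.4.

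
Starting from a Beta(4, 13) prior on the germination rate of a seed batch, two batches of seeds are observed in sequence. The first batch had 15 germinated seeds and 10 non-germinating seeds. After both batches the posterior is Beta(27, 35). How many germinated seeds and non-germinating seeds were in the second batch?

8 germinated seeds and 12 non-germinating seeds

Sequential conjugate updates are equivalent to a single update on the pooled data, so total successes = posterior α − prior α and total failures = posterior β − prior β.
Total across both batches: 27−4=23 germinated seeds, 35−13=22 non-germinating seeds.
Subtract the first batch: 23−15=8 germinated seeds and 22−10=12 non-germinating seeds.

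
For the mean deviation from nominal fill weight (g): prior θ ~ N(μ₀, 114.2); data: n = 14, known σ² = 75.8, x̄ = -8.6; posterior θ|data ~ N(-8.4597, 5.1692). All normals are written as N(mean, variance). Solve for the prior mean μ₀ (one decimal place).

μ₀ = -5.5

The posterior mean is a precision-weighted average: μ_n = (τ₀μ₀ + τ_data·x̄)/(τ₀+τ_data), with τ₀=1/σ₀² and τ_data=n/σ².
Here τ₀ = 1/114.2 = 0.008757 and τ_data = 14/75.8 = 0.184697, so τ_n = 0.193454.
Rearranging for μ₀: μ₀ = (μ_n·τ_n − τ_data·x̄)/τ₀ = (-8.4597·0.193454 − 0.184697·-8.6) / 0.008757 = -0.048169/0.008757 ≈ -5.5.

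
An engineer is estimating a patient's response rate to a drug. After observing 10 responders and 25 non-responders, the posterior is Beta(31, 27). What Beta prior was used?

Beta(21, 2)

Beta is conjugate to the binomial likelihood: posterior = Beta(α+s, β+f).
Subtract the data counts: 31−10=21, 27−25=2.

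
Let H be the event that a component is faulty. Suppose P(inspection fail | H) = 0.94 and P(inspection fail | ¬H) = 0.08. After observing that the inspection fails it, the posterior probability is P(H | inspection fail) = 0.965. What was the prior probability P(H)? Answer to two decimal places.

P(H) = 0.70

In odds form, posterior odds = prior odds × likelihood ratio, so prior odds = posterior odds ÷ LR.
Posterior odds = 0.965/(1−0.965) = 27.5714. LR = 0.94/0.08 = 11.7500.
Prior odds = 27.5714/11.7500 = 2.3465, so P(H) = 2.3465/(1+2.3465) ≈ 0.70.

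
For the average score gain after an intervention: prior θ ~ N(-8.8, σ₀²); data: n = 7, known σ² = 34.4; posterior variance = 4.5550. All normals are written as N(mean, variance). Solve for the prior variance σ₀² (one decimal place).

Posterior precision equals prior precision plus data precision: 1/σ_n² = 1/σ₀² + n/σ².
So 1/σ₀² = 1/4.5550 − 7/34.4 = 0.219539 − 0.203488 = 0.016051.
Hence σ₀² = 1/0.016051 ≈ 62.3.

σ₀² = 62.3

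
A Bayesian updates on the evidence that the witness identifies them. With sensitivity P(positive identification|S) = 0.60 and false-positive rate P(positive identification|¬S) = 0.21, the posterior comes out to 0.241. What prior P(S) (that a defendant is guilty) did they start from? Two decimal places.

In odds form, posterior odds = prior odds × likelihood ratio, so prior odds = posterior odds ÷ LR.
Posterior odds = 0.241/(1−0.241) = 0.3175. LR = 0.60/0.21 = 2.8571.
Prior odds = 0.3175/2.8571 = 0.1111, so P(S) = 0.1111/(1+0.1111) ≈ 0.10.

P(S) = 0.10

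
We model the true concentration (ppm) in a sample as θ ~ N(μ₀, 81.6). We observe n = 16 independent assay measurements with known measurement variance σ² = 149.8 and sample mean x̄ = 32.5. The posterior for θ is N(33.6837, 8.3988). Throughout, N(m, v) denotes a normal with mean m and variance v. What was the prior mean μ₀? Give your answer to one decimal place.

The posterior mean is a precision-weighted average: μ_n = (τ₀μ₀ + τ_data·x̄)/(τ₀+τ_data), with τ₀=1/σ₀² and τ_data=n/σ².
Here τ₀ = 1/81.6 = 0.012255 and τ_data = 16/149.8 = 0.106809, so τ_n = 0.119064.
Rearranging for μ₀: μ₀ = (μ_n·τ_n − τ_data·x̄)/τ₀ = (33.6837·0.119064 − 0.106809·32.5) / 0.012255 = 0.539224/0.012255 ≈ 44.0.

μ₀ = 44.0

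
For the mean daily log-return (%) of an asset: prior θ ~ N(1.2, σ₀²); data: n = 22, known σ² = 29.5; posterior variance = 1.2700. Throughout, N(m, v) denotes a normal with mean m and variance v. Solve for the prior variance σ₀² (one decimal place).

Posterior precision equals prior precision plus data precision: 1/σ_n² = 1/σ₀² + n/σ².
So 1/σ₀² = 1/1.2700 − 22/29.5 = 0.787402 − 0.745763 = 0.041639.
Hence σ₀² = 1/0.041639 ≈ 24.0.

σ₀² = 24.0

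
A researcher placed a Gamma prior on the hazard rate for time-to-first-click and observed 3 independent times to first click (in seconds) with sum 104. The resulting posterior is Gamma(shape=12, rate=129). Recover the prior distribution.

For an exponential likelihood with a Gamma(α, β) prior on the rate, n observations with total T give posterior Gamma(α+n, β+T).
So α = 12 − 3 = 9 and β = 129 − 104 = 25.

Gamma(shape=9, rate=25)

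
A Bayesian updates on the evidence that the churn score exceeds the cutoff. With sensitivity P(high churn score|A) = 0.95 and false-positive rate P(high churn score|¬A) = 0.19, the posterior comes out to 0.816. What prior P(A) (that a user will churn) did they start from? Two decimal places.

P(A) = 0.47

Bayes' rule in odds form gives O(A|E) = O(A)·[P(E|A)/P(E|¬A)], hence O(A) = O(A|E)/LR.
Posterior odds = 0.816/(1−0.816) = 4.4348. LR = 0.95/0.19 = 5.0000.
Prior odds = 4.4348/5.0000 = 0.8870, so P(A) = 0.8870/(1+0.8870) ≈ 0.47.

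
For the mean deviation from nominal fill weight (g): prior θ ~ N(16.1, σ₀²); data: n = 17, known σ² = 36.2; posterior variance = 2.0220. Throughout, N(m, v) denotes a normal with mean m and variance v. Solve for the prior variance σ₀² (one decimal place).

For the Normal–Normal model with known σ², precisions add: τ_n = τ₀ + n/σ².
So 1/σ₀² = 1/2.0220 − 17/36.2 = 0.494560 − 0.469613 = 0.024947.
Hence σ₀² = 1/0.024947 ≈ 40.1.

σ₀² = 40.1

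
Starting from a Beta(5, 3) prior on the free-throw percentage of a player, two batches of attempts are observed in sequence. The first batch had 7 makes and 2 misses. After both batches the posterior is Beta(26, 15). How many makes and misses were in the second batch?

14 makes and 10 misses

Sequential conjugate updates are equivalent to a single update on the pooled data, so total successes = posterior α − prior α and total failures = posterior β − prior β.
Total across both batches: 26−5=21 makes, 15−3=12 misses.
Subtract the first batch: 21−7=14 makes and 12−2=10 misses.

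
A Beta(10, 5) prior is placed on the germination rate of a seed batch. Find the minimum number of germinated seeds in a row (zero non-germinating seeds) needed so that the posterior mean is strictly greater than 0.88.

After k germinated seeds and 0 non-germinating seeds the posterior is Beta(10+k, 5), with mean (10+k)/(10+5+k).
Set (10+k)/(15+k) > 0.88 and solve: k > (0.88·15 − 10)/(1 − 0.88) = 26.667.
The smallest integer exceeding 26.667 is 27.

k = 27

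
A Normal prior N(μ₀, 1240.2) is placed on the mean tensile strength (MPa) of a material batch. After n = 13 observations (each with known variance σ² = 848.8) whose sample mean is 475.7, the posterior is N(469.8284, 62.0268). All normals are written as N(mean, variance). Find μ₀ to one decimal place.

μ₀ = 358.3

The posterior mean is a precision-weighted average: μ_n = (τ₀μ₀ + τ_data·x̄)/(τ₀+τ_data), with τ₀=1/σ₀² and τ_data=n/σ².
Here τ₀ = 1/1240.2 = 0.000806 and τ_data = 13/848.8 = 0.015316, so τ_n = 0.016122.
Rearranging for μ₀: μ₀ = (μ_n·τ_n − τ_data·x̄)/τ₀ = (469.8284·0.016122 − 0.015316·475.7) / 0.000806 = 0.288752/0.000806 ≈ 358.3.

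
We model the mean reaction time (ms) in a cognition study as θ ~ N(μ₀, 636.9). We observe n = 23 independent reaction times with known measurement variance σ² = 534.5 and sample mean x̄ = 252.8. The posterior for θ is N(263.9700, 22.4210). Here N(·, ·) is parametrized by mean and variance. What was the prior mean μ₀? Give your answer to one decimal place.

The posterior mean is a precision-weighted average: μ_n = (τ₀μ₀ + τ_data·x̄)/(τ₀+τ_data), with τ₀=1/σ₀² and τ_data=n/σ².
Here τ₀ = 1/636.9 = 0.001570 and τ_data = 23/534.5 = 0.043031, so τ_n = 0.044601.
Rearranging for μ₀: μ₀ = (μ_n·τ_n − τ_data·x̄)/τ₀ = (263.9700·0.044601 − 0.043031·252.8) / 0.001570 = 0.895089/0.001570 ≈ 570.1.

μ₀ = 570.1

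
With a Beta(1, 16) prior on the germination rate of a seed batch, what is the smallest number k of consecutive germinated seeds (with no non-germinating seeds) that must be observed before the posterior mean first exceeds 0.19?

k = 3

After k germinated seeds and 0 non-germinating seeds the posterior is Beta(1+k, 16), with mean (1+k)/(1+16+k).
Set (1+k)/(17+k) > 0.19 and solve: k > (0.19·17 − 1)/(1 − 0.19) = 2.753.
The smallest integer exceeding 2.753 is 3, and checking k=3: (4)/(20) = 0.2000 > 0.19.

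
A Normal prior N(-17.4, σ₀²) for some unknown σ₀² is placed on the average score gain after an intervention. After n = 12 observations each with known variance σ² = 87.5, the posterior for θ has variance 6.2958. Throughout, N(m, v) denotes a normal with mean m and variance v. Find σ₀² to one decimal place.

σ₀² = 46.1

Posterior precision equals prior precision plus data precision: 1/σ_n² = 1/σ₀² + n/σ².
So 1/σ₀² = 1/6.2958 − 12/87.5 = 0.158836 − 0.137143 = 0.021693.
Hence σ₀² = 1/0.021693 ≈ 46.1.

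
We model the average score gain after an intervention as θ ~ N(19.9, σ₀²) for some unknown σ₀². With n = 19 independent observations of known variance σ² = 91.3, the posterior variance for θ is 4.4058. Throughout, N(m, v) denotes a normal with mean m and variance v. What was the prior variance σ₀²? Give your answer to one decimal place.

For the Normal–Normal model with known σ², precisions add: τ_n = τ₀ + n/σ².
So 1/σ₀² = 1/4.4058 − 19/91.3 = 0.226974 − 0.208105 = 0.018869.
Hence σ₀² = 1/0.018869 ≈ 53.0.

σ₀² = 53.0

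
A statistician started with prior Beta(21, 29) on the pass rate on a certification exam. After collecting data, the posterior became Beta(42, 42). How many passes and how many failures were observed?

Under Beta–binomial conjugacy the posterior parameters are (a+s, b+f).
Match parameters: s=42−21=21, f=42−29=13.

21 passes and 13 failures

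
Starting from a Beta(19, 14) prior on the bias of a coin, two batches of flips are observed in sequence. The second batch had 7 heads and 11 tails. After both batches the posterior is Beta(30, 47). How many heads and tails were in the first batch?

Because Beta–binomial updating is additive in the counts, the combined data contributed (α_post−α_prior, β_post−β_prior) successes and failures.
Total across both batches: 30−19=11 heads, 47−14=33 tails.
Subtract the second batch: 11−7=4 heads and 33−11=22 tails.

4 heads and 22 tails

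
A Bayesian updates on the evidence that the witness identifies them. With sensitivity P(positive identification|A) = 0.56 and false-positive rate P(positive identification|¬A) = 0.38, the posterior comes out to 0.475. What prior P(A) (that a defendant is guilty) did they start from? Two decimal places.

In odds form, posterior odds = prior odds × likelihood ratio, so prior odds = posterior odds ÷ LR.
Posterior odds = 0.475/(1−0.475) = 0.9048. LR = 0.56/0.38 = 1.4737.
Prior odds = 0.9048/1.4737 = 0.6140, so P(A) = 0.6140/(1+0.6140) ≈ 0.38.

P(A) = 0.38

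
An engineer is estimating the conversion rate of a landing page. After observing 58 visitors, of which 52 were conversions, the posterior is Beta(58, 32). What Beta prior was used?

Beta is conjugate to the binomial likelihood: posterior = Beta(a+s, b+f).
Subtract the data counts: 58−52=6, 32−6=26.

Beta(6, 26)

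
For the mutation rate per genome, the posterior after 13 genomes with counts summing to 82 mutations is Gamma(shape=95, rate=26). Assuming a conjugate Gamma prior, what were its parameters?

Gamma–Poisson conjugacy: posterior shape = α + Σxᵢ, posterior rate = β + n.
So α = 95 − 82 = 13 and β = 26 − 13 = 13.

Gamma(shape=13, rate=13)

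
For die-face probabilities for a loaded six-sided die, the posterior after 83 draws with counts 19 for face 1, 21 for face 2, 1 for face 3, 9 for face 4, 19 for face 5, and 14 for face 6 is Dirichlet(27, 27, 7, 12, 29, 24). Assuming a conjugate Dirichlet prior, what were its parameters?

Dirichlet(8, 6, 6, 3, 10, 10)

For a Dirichlet(α) prior with multinomial counts c, the posterior is Dirichlet(α + c) componentwise.
Subtract each count from the matching posterior parameter: 27−19=8, 27−21=6, 7−1=6, 12−9=3, 29−19=10, 24−14=10.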